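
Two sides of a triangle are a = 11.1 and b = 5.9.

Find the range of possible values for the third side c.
Triangle inequality: |a − b| < c < a + b
|a − b| = |11.1 − 5.9| = 5.2
a + b = 11.1 + 5.9 = 17

5.2 < c < 17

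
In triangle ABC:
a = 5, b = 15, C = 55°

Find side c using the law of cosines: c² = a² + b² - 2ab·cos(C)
c² = 5² + 15² − 2·5·15·cos(55°)
cos(55°) ≈ 0.573576
c² ≈ 25 + 225 − 150·(0.573576) ≈ 250 − 86.0365 ≈ 163.964
c ≈ √163.964 ≈ 12.8048

c = 12.8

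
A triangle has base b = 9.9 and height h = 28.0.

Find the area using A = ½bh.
A = ½·b·h = ½·9.9·28.0 = ½·277.2 = 138.6

Area = 138.6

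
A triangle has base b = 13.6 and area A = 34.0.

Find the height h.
A = ½·b·h  ⇒  h = 2A/b = 2·34.0/13.6 = 68/13.6 ≈ 5

h = 5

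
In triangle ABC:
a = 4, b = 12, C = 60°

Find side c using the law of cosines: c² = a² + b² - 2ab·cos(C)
c² = 4² + 12² − 2·4·12·cos(60°)
cos(60°) ≈ 0.5
c² ≈ 16 + 144 − 96·(0.5) ≈ 160 − 48 ≈ 112
c ≈ √112 ≈ 10.583

c = 10.58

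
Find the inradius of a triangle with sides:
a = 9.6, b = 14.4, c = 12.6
r = Area/s where s is the semi-perimeter.
s = (9.6 + 14.4 + 12.6)/2 = 36.6/2 = 18.3
Area = √(s(s−a)(s−b)(s−c)) = √(18.3·8.7·3.9·5.7) ≈ √3539.24 ≈ 59.4915
r ≈ 59.4915/18.3 ≈ 3.2509

r = 3.251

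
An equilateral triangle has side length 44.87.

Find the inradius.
r = Area/s with s the semi-perimeter.
Area = (√3/4)·44.87² = (√3/4)·2013.3169 ≈ 0.433013·2013.3169 ≈ 871.792
s = 3·44.87/2 = 67.305
r ≈ 871.792/67.305 ≈ 12.9529
(Equivalently r = side/(2√3) = 44.87/3.4641 ≈ 12.9529.)

r = 12.95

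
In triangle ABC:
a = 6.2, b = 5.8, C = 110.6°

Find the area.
Two sides and the included angle (SAS): A = ½·a·b·sin(C) = ½·6.2·5.8·sin(110.6°)
sin(110.6°) ≈ 0.93606
A ≈ ½·35.96·0.93606 = 17.98·0.93606 ≈ 16.8304

Area = 16.83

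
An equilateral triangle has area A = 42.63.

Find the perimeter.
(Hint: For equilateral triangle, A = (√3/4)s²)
A = (√3/4)s²  ⇒  s² = 4A/√3 = 4·42.63/√3 = 170.52/1.73205 ≈ 98.4498
s ≈ √98.4498 ≈ 9.92219
Perimeter = 3s ≈ 3·9.92219 ≈ 29.7666

Perimeter = 29.77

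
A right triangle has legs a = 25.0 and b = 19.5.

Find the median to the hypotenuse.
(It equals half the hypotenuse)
Hypotenuse c = √(a² + b²) = √(625 + 380.25) = √1005.25 ≈ 31.7057
Median to hypotenuse = c/2 ≈ 31.7057/2 ≈ 15.8528

Median = 15.85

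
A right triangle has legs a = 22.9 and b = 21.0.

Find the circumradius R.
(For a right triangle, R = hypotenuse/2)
Hypotenuse c = √(a² + b²) = √(524.41 + 441) = √965.41 ≈ 31.071
R = c/2 ≈ 31.071/2 ≈ 15.5355

R = 15.54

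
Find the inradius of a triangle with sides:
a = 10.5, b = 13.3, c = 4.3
r = Area/s where s is the semi-perimeter.
s = (10.5 + 13.3 + 4.3)/2 = 28.1/2 = 14.05
Area = √(s(s−a)(s−b)(s−c)) = √(14.05·3.55·0.75·9.75) ≈ √364.729 ≈ 19.0979
r ≈ 19.0979/14.05 ≈ 1.35928

r = 1.359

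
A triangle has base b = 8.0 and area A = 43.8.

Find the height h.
A = ½·b·h  ⇒  h = 2A/b = 2·43.8/8.0 = 87.6/8.0 ≈ 10.95

h = 10.95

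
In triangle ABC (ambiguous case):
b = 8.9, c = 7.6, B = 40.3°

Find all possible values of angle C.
b/sin(B) = c/sin(C)  ⇒  sin(C) = c·sin(B)/b = 7.6·sin(40.3°)/8.9
sin(40.3°) ≈ 0.64679
sin(C) ≈ 7.6·0.64679/8.9 ≈ 4.9156/8.9 ≈ 0.552315
Candidate 1: C₁ = arcsin(0.552315) ≈ 33.526°  →  A = 180° − 40.3° − 33.526° ≈ 106.174° > 0, valid
Candidate 2: C₂ = 180° − C₁ ≈ 146.474°  →  A = 180° − 40.3° − 146.474° ≈ -6.774° ≤ 0, not a valid triangle

C = 33.53° (one solution)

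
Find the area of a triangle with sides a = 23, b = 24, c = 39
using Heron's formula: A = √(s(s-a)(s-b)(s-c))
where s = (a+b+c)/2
s = (23 + 24 + 39)/2 = 86/2 = 43
s − a = 20, s − b = 19, s − c = 4
s(s−a)(s−b)(s−c) = 43·20·19·4 = 65360
Area = √65360 ≈ 255.656

s = 43.0, Area = 255.7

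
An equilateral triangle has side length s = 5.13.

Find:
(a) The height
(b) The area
(a) The height splits the triangle into two 30-60-90 halves: h = s·√3/2 = 5.13·1.73205/2 ≈ 8.88542/2 ≈ 4.44271
(b) Area = (√3/4)·s² = (√3/4)·5.13² = (√3/4)·26.3169 ≈ 0.433013·26.3169 ≈ 11.3956

Height = 4.443, Area = 11.4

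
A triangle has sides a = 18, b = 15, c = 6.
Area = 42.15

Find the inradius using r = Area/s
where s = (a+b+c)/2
s = (18 + 15 + 6)/2 = 39/2 = 19.5
r = Area/s = 42.15/19.5 ≈ 2.16154

r = 2.162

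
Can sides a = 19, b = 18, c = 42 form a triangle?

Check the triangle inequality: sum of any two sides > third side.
a + b vs c: 19 + 18 = 37 ≤ 42  ✗
a + c vs b: 19 + 42 = 61 > 18  ✓
b + c vs a: 18 + 42 = 60 > 19  ✓

No: 19 + 18 = 37 is not > 42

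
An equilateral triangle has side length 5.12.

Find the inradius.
r = Area/s with s the semi-perimeter.
Area = (√3/4)·5.12² = (√3/4)·26.2144 ≈ 0.433013·26.2144 ≈ 11.3512
s = 3·5.12/2 = 7.68
r ≈ 11.3512/7.68 ≈ 1.47802
(Equivalently r = side/(2√3) = 5.12/3.4641 ≈ 1.47802.)

r = 1.478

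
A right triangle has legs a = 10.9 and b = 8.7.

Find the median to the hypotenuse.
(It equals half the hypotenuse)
Hypotenuse c = √(a² + b²) = √(118.81 + 75.69) = √194.5 ≈ 13.9463
Median to hypotenuse = c/2 ≈ 13.9463/2 ≈ 6.97316

Median = 6.973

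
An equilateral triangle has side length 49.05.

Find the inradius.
r = Area/s with s the semi-perimeter.
Area = (√3/4)·49.05² = (√3/4)·2405.9025 ≈ 0.433013·2405.9025 ≈ 1041.79
s = 3·49.05/2 = 73.575
r ≈ 1041.79/73.575 ≈ 14.1595
(Equivalently r = side/(2√3) = 49.05/3.4641 ≈ 14.1595.)

r = 14.16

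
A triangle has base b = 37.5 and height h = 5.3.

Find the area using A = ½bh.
A = ½·b·h = ½·37.5·5.3 = ½·198.75 = 99.375

Area = 99.375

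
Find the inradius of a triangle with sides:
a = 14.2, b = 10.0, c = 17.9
r = Area/s where s is the semi-perimeter.
s = (14.2 + 10.0 + 17.9)/2 = 42.1/2 = 21.05
Area = √(s(s−a)(s−b)(s−c)) = √(21.05·6.85·11.05·3.15) ≈ √5018.98 ≈ 70.8448
r ≈ 70.8448/21.05 ≈ 3.36555

r = 3.366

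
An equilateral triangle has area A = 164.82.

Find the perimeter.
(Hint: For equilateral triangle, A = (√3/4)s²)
A = (√3/4)s²  ⇒  s² = 4A/√3 = 4·164.82/√3 = 659.28/1.73205 ≈ 380.635
s ≈ √380.635 ≈ 19.5099
Perimeter = 3s ≈ 3·19.5099 ≈ 58.5296

Perimeter = 58.53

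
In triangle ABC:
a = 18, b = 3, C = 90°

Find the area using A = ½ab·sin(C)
A = ½·a·b·sin(C) = ½·18·3·sin(90°)
sin(90°) ≈ 1
A ≈ ½·54·1 = 27·1 ≈ 27

Area = 27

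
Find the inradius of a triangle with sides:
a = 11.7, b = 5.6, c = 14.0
r = Area/s where s is the semi-perimeter.
s = (11.7 + 5.6 + 14.0)/2 = 31.3/2 = 15.65
Area = √(s(s−a)(s−b)(s−c)) = √(15.65·3.95·10.05·1.65) ≈ √1025.09 ≈ 32.017
r ≈ 32.017/15.65 ≈ 2.04582

r = 2.046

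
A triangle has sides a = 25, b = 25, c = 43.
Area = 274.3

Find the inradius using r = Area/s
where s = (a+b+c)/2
s = (25 + 25 + 43)/2 = 93/2 = 46.5
r = Area/s = 274.3/46.5 ≈ 5.89892

r = 5.899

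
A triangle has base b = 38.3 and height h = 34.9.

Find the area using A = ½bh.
A = ½·b·h = ½·38.3·34.9 = ½·1336.67 = 668.335

Area = 668.335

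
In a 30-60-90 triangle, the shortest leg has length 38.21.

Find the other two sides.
In a 30-60-90 triangle the sides are in ratio 1 : √3 : 2 (short leg : long leg : hypotenuse).
Long leg = 38.21·√3 ≈ 38.21·1.73205 ≈ 66.1817
Hypotenuse = 2·38.21 = 76.42

Long leg = 38.21√3 = 66.18, Hypotenuse = 76.42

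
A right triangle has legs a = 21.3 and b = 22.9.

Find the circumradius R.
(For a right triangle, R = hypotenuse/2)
Hypotenuse c = √(a² + b²) = √(453.69 + 524.41) = √978.1 ≈ 31.2746
R = c/2 ≈ 31.2746/2 ≈ 15.6373

R = 15.64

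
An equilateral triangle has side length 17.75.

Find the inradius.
r = Area/s with s the semi-perimeter.
Area = (√3/4)·17.75² = (√3/4)·315.0625 ≈ 0.433013·315.0625 ≈ 136.426
s = 3·17.75/2 = 26.625
r ≈ 136.426/26.625 ≈ 5.12398
(Equivalently r = side/(2√3) = 17.75/3.4641 ≈ 5.12398.)

r = 5.124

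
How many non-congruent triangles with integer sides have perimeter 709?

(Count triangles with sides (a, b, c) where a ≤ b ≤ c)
Let a ≤ b ≤ c with a + b + c = 709. The only binding inequality is a + b > c, i.e. 709 − c > c, so c < 709/2; and c ≥ 709/3 since c is the largest side.
So 237 ≤ c ≤ 354. For each c, b runs from ⌈(709 − c)/2⌉ up to c (then a = 709 − b − c satisfies 1 ≤ a ≤ b automatically), giving c − ⌈(709 − c)/2⌉ + 1 choices.
Summing over c: 2 + 3 + 5 + 6 + … + 176 + 177  (118 terms, c = 237, …, 354) = 10561
Check (closed form: nearest integer to p²/48 for even p, (p+3)²/48 for odd p): (709+3)²/48 = 712²/48 = 506944/48 ≈ 10561.33 → 10561

10561 triangles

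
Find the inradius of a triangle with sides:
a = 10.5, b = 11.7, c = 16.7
r = Area/s where s is the semi-perimeter.
s = (10.5 + 11.7 + 16.7)/2 = 38.9/2 = 19.45
Area = √(s(s−a)(s−b)(s−c)) = √(19.45·8.95·7.75·2.75) ≈ √3710.03 ≈ 60.91
r ≈ 60.91/19.45 ≈ 3.13162

r = 3.132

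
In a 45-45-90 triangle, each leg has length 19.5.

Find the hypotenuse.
In a 45-45-90 triangle the sides are in ratio 1 : 1 : √2, so hypotenuse = leg·√2.
Hypotenuse = 19.5·√2 ≈ 19.5·1.41421 ≈ 27.5772

Hypotenuse = 19.5√2 = 27.58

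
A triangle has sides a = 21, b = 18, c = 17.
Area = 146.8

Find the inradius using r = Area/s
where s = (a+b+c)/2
s = (21 + 18 + 17)/2 = 56/2 = 28
r = Area/s = 146.8/28 ≈ 5.24286

r = 5.243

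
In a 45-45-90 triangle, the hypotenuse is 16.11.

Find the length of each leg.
In a 45-45-90 triangle hypotenuse = leg·√2, so leg = hypotenuse/√2.
Leg = 16.11/√2 ≈ 16.11/1.41421 ≈ 11.3915

Each leg = 11.39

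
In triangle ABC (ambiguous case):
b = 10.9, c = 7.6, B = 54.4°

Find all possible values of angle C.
b/sin(B) = c/sin(C)  ⇒  sin(C) = c·sin(B)/b = 7.6·sin(54.4°)/10.9
sin(54.4°) ≈ 0.813101
sin(C) ≈ 7.6·0.813101/10.9 ≈ 6.17957/10.9 ≈ 0.566933
Candidate 1: C₁ = arcsin(0.566933) ≈ 34.5366°  →  A = 180° − 54.4° − 34.5366° ≈ 91.0634° > 0, valid
Candidate 2: C₂ = 180° − C₁ ≈ 145.463°  →  A = 180° − 54.4° − 145.463° ≈ -19.8634° ≤ 0, not a valid triangle

C = 34.54° (one solution)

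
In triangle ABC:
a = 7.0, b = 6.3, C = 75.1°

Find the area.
Two sides and the included angle (SAS): A = ½·a·b·sin(C) = ½·7.0·6.3·sin(75.1°)
sin(75.1°) ≈ 0.966376
A ≈ ½·44.1·0.966376 = 22.05·0.966376 ≈ 21.3086

Area = 21.31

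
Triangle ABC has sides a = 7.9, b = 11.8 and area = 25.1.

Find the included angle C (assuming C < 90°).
Area = ½·a·b·sin(C)  ⇒  sin(C) = 2·Area/(a·b) = 2·25.1/(7.9·11.8) = 50.2/93.22 ≈ 0.538511
C = arcsin(0.538511) ≈ 32.5823° (taking the acute solution since C < 90°)

C = 32.58°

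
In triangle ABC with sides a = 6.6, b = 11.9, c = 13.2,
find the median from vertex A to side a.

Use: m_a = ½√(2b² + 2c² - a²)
m_a = ½√(2·11.9² + 2·13.2² − 6.6²) = ½√(2·141.61 + 2·174.24 − 43.56) = ½√(283.22 + 348.48 − 43.56) = ½√588.14
√588.14 ≈ 24.2516, so m_a ≈ 12.1258

m_a = 12.13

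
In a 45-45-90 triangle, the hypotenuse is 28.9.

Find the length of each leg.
In a 45-45-90 triangle hypotenuse = leg·√2, so leg = hypotenuse/√2.
Leg = 28.9/√2 ≈ 28.9/1.41421 ≈ 20.4354

Each leg = 20.44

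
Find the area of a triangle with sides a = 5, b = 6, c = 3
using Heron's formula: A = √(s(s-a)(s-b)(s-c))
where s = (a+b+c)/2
s = (5 + 6 + 3)/2 = 14/2 = 7
s − a = 2, s − b = 1, s − c = 4
s(s−a)(s−b)(s−c) = 7·2·1·4 = 56
Area = √56 ≈ 7.48331

s = 7.0, Area = 7.483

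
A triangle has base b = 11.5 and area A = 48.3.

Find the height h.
A = ½·b·h  ⇒  h = 2A/b = 2·48.3/11.5 = 96.6/11.5 ≈ 8.4

h = 8.4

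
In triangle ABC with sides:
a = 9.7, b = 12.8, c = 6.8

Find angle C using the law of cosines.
c² = a² + b² − 2ab·cos(C)  ⇒  cos(C) = (a² + b² − c²)/(2ab)
cos(C) = (9.7² + 12.8² − 6.8²)/(2·9.7·12.8) = (94.09 + 163.84 − 46.24)/248.32 = 211.69/248.32 ≈ 0.852489
C = arccos(0.852489) ≈ 31.5166°

C = 31.52°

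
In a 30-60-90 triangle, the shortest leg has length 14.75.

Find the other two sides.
In a 30-60-90 triangle the sides are in ratio 1 : √3 : 2 (short leg : long leg : hypotenuse).
Long leg = 14.75·√3 ≈ 14.75·1.73205 ≈ 25.5477
Hypotenuse = 2·14.75 = 29.5

Long leg = 14.75√3 = 25.55, Hypotenuse = 29.5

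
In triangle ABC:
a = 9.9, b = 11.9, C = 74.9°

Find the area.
Two sides and the included angle (SAS): A = ½·a·b·sin(C) = ½·9.9·11.9·sin(74.9°)
sin(74.9°) ≈ 0.965473
A ≈ ½·117.81·0.965473 = 58.905·0.965473 ≈ 56.8712

Area = 56.87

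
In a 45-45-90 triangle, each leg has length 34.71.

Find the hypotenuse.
In a 45-45-90 triangle the sides are in ratio 1 : 1 : √2, so hypotenuse = leg·√2.
Hypotenuse = 34.71·√2 ≈ 34.71·1.41421 ≈ 49.0874

Hypotenuse = 34.71√2 = 49.09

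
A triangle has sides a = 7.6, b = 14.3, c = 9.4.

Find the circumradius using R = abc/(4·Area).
First find the area with Heron's formula.
s = (7.6 + 14.3 + 9.4)/2 = 15.65
Area = √(s(s−a)(s−b)(s−c)) = √(15.65·8.05·1.35·6.25) ≈ √1062.98 ≈ 32.6033
abc = 7.6·14.3·9.4 = 1021.592
R = abc/(4·Area) ≈ 1021.592/(4·32.6033) = 1021.592/130.413 ≈ 7.83349

R = 7.833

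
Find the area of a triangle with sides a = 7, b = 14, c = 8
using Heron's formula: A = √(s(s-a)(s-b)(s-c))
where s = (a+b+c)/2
s = (7 + 14 + 8)/2 = 29/2 = 14.5
s − a = 7.5, s − b = 0.5, s − c = 6.5
s(s−a)(s−b)(s−c) = 14.5·7.5·0.5·6.5 = 353.4375
Area = √353.4375 ≈ 18.7999

s = 14.5, Area = 18.8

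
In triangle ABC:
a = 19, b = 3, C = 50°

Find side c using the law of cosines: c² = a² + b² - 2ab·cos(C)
c² = 19² + 3² − 2·19·3·cos(50°)
cos(50°) ≈ 0.642788
c² ≈ 361 + 9 − 114·(0.642788) ≈ 370 − 73.2778 ≈ 296.722
c ≈ √296.722 ≈ 17.2256

c = 17.23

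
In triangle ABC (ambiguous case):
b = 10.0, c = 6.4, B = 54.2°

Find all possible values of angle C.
b/sin(B) = c/sin(C)  ⇒  sin(C) = c·sin(B)/b = 6.4·sin(54.2°)/10.0
sin(54.2°) ≈ 0.811064
sin(C) ≈ 6.4·0.811064/10.0 ≈ 5.19081/10.0 ≈ 0.519081
Candidate 1: C₁ = arcsin(0.519081) ≈ 31.2706°  →  A = 180° − 54.2° − 31.2706° ≈ 94.5294° > 0, valid
Candidate 2: C₂ = 180° − C₁ ≈ 148.729°  →  A = 180° − 54.2° − 148.729° ≈ -22.9294° ≤ 0, not a valid triangle

C = 31.27° (one solution)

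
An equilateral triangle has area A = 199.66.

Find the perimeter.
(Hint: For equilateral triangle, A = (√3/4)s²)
A = (√3/4)s²  ⇒  s² = 4A/√3 = 4·199.66/√3 = 798.64/1.73205 ≈ 461.095
s ≈ √461.095 ≈ 21.4731
Perimeter = 3s ≈ 3·21.4731 ≈ 64.4194

Perimeter = 64.42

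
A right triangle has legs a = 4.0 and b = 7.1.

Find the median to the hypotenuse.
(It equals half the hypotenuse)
Hypotenuse c = √(a² + b²) = √(16 + 50.41) = √66.41 ≈ 8.14923
Median to hypotenuse = c/2 ≈ 8.14923/2 ≈ 4.07462

Median = 4.075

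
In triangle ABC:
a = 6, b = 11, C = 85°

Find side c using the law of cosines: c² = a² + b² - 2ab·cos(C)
c² = 6² + 11² − 2·6·11·cos(85°)
cos(85°) ≈ 0.0871557
c² ≈ 36 + 121 − 132·(0.0871557) ≈ 157 − 11.5046 ≈ 145.495
c ≈ √145.495 ≈ 12.0621

c = 12.06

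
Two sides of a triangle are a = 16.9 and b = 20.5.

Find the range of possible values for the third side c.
Triangle inequality: |a − b| < c < a + b
|a − b| = |16.9 − 20.5| = 3.6
a + b = 16.9 + 20.5 = 37.4

3.6 < c < 37.4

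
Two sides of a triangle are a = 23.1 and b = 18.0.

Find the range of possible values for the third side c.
Triangle inequality: |a − b| < c < a + b
|a − b| = |23.1 − 18.0| = 5.1
a + b = 23.1 + 18.0 = 41.1

5.1 < c < 41.1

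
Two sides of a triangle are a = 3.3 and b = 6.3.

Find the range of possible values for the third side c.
Triangle inequality: |a − b| < c < a + b
|a − b| = |3.3 − 6.3| = 3
a + b = 3.3 + 6.3 = 9.6

3 < c < 9.6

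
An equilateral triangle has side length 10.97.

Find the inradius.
r = Area/s with s the semi-perimeter.
Area = (√3/4)·10.97² = (√3/4)·120.3409 ≈ 0.433013·120.3409 ≈ 52.1091
s = 3·10.97/2 = 16.455
r ≈ 52.1091/16.455 ≈ 3.16677
(Equivalently r = side/(2√3) = 10.97/3.4641 ≈ 3.16677.)

r = 3.167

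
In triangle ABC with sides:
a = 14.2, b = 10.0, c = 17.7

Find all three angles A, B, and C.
Law of cosines for each angle (a² = 201.64, b² = 100, c² = 313.29):
cos(A) = (b² + c² − a²)/(2bc) = (100 + 313.29 − 201.64)/(2·10.0·17.7) = 211.65/354 ≈ 0.597881  ⇒  A ≈ 53.2817°
cos(B) = (a² + c² − b²)/(2ac) = (201.64 + 313.29 − 100)/(2·14.2·17.7) = 414.93/502.68 ≈ 0.825436  ⇒  B ≈ 34.3673°
cos(C) = (a² + b² − c²)/(2ab) = (201.64 + 100 − 313.29)/(2·14.2·10.0) = -11.65/284 ≈ -0.0410211  ⇒  C ≈ 92.351°
Check: A + B + C ≈ 180°

A = 53.28°, B = 34.37°, C = 92.35°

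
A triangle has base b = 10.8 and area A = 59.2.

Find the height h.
A = ½·b·h  ⇒  h = 2A/b = 2·59.2/10.8 = 118.4/10.8 ≈ 10.963

h = 10.96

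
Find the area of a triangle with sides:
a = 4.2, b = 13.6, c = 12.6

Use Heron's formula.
s = (4.2 + 13.6 + 12.6)/2 = 30.4/2 = 15.2
s − a = 11, s − b = 1.6, s − c = 2.6
s(s−a)(s−b)(s−c) = 15.2·11·1.6·2.6 ≈ 695.552
Area = √695.552 ≈ 26.3733

Area = 26.37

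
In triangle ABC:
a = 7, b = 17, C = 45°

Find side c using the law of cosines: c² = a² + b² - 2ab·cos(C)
c² = 7² + 17² − 2·7·17·cos(45°)
cos(45°) ≈ 0.707107
c² ≈ 49 + 289 − 238·(0.707107) ≈ 338 − 168.291 ≈ 169.709
c ≈ √169.709 ≈ 13.0272

c = 13.03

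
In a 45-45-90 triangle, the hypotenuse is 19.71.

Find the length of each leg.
In a 45-45-90 triangle hypotenuse = leg·√2, so leg = hypotenuse/√2.
Leg = 19.71/√2 ≈ 19.71/1.41421 ≈ 13.9371

Each leg = 13.94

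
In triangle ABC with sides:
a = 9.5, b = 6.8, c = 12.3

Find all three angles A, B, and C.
Law of cosines for each angle (a² = 90.25, b² = 46.24, c² = 151.29):
cos(A) = (b² + c² − a²)/(2bc) = (46.24 + 151.29 − 90.25)/(2·6.8·12.3) = 107.28/167.28 ≈ 0.64132  ⇒  A ≈ 50.1097°
cos(B) = (a² + c² − b²)/(2ac) = (90.25 + 151.29 − 46.24)/(2·9.5·12.3) = 195.3/233.7 ≈ 0.835687  ⇒  B ≈ 33.3126°
cos(C) = (a² + b² − c²)/(2ab) = (90.25 + 46.24 − 151.29)/(2·9.5·6.8) = -14.8/129.2 ≈ -0.114551  ⇒  C ≈ 96.5777°
Check: A + B + C ≈ 180°

A = 50.11°, B = 33.31°, C = 96.58°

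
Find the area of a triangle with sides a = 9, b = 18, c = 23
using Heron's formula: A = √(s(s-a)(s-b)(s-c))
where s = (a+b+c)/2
s = (9 + 18 + 23)/2 = 50/2 = 25
s − a = 16, s − b = 7, s − c = 2
s(s−a)(s−b)(s−c) = 25·16·7·2 = 5600
Area = √5600 ≈ 74.8331

s = 25.0, Area = 74.83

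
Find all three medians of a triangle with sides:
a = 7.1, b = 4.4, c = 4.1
Median formula: m_a = ½√(2b² + 2c² − a²) (and cyclically). a² = 50.41, b² = 19.36, c² = 16.81.
m_a = ½√(2·19.36 + 2·16.81 − 50.41) = ½√21.93 ≈ ½·4.68295 ≈ 2.34147
m_b = ½√(2·50.41 + 2·16.81 − 19.36) = ½√115.08 ≈ ½·10.7275 ≈ 5.36377
m_c = ½√(2·50.41 + 2·19.36 − 16.81) = ½√122.73 ≈ ½·11.0784 ≈ 5.53918

m_a = 2.341, m_b = 5.364, m_c = 5.539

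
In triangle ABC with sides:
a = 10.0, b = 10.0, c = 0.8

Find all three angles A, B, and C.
Law of cosines for each angle (a² = 100, b² = 100, c² = 0.64):
cos(A) = (b² + c² − a²)/(2bc) = (100 + 0.64 − 100)/(2·10.0·0.8) = 0.64/16 ≈ 0.04  ⇒  A ≈ 87.7076°
cos(B) = (a² + c² − b²)/(2ac) = (100 + 0.64 − 100)/(2·10.0·0.8) = 0.64/16 ≈ 0.04  ⇒  B ≈ 87.7076°
cos(C) = (a² + b² − c²)/(2ab) = (100 + 100 − 0.64)/(2·10.0·10.0) = 199.36/200 ≈ 0.9968  ⇒  C ≈ 4.58489°
Check: A + B + C ≈ 180°

A = 87.71°, B = 87.71°, C = 4.585°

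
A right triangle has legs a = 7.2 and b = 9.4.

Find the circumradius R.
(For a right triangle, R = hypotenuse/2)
Hypotenuse c = √(a² + b²) = √(51.84 + 88.36) = √140.2 ≈ 11.8406
R = c/2 ≈ 11.8406/2 ≈ 5.9203

R = 5.92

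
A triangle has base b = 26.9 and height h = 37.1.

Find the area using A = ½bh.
A = ½·b·h = ½·26.9·37.1 = ½·997.99 = 498.995

Area = 498.995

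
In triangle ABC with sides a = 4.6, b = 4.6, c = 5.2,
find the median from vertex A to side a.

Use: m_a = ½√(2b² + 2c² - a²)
m_a = ½√(2·4.6² + 2·5.2² − 4.6²) = ½√(2·21.16 + 2·27.04 − 21.16) = ½√(42.32 + 54.08 − 21.16) = ½√75.24
√75.24 ≈ 8.6741, so m_a ≈ 4.33705

m_a = 4.337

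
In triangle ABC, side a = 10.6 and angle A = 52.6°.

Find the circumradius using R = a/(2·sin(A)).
R = a/(2·sin(A)) = 10.6/(2·sin(52.6°))
sin(52.6°) ≈ 0.794415
R ≈ 10.6/(2·0.794415) = 10.6/1.58883 ≈ 6.67158

R = 6.672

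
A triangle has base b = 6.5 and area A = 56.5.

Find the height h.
A = ½·b·h  ⇒  h = 2A/b = 2·56.5/6.5 = 113/6.5 ≈ 17.3846

h = 17.38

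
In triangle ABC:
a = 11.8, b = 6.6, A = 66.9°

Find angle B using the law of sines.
a/sin(A) = b/sin(B)  ⇒  sin(B) = b·sin(A)/a = 6.6·sin(66.9°)/11.8
sin(66.9°) ≈ 0.919821
sin(B) ≈ 6.6·0.919821/11.8 ≈ 6.07082/11.8 ≈ 0.514476
B = arcsin(0.514476) ≈ 30.9625°
(Since b ≤ a we need B ≤ A, so the obtuse alternative 180° − 30.9625° ≈ 149.038° is rejected.)

B = 30.96°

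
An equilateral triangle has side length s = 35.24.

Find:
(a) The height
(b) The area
(a) The height splits the triangle into two 30-60-90 halves: h = s·√3/2 = 35.24·1.73205/2 ≈ 61.0375/2 ≈ 30.5187
(b) Area = (√3/4)·s² = (√3/4)·35.24² = (√3/4)·1241.8576 ≈ 0.433013·1241.8576 ≈ 537.74

Height = 30.52, Area = 537.7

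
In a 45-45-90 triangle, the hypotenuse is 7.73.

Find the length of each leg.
In a 45-45-90 triangle hypotenuse = leg·√2, so leg = hypotenuse/√2.
Leg = 7.73/√2 ≈ 7.73/1.41421 ≈ 5.46594

Each leg = 5.466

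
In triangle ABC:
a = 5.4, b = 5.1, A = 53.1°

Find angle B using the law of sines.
a/sin(A) = b/sin(B)  ⇒  sin(B) = b·sin(A)/a = 5.1·sin(53.1°)/5.4
sin(53.1°) ≈ 0.799685
sin(B) ≈ 5.1·0.799685/5.4 ≈ 4.07839/5.4 ≈ 0.755258
B = arcsin(0.755258) ≈ 49.0479°
(Since b ≤ a we need B ≤ A, so the obtuse alternative 180° − 49.0479° ≈ 130.952° is rejected.)

B = 49.05°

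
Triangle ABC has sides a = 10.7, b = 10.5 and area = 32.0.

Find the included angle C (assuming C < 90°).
Area = ½·a·b·sin(C)  ⇒  sin(C) = 2·Area/(a·b) = 2·32.0/(10.7·10.5) = 64/112.35 ≈ 0.569648
C = arcsin(0.569648) ≈ 34.7257° (taking the acute solution since C < 90°)

C = 34.73°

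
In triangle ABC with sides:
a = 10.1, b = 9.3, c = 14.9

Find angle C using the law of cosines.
c² = a² + b² − 2ab·cos(C)  ⇒  cos(C) = (a² + b² − c²)/(2ab)
cos(C) = (10.1² + 9.3² − 14.9²)/(2·10.1·9.3) = (102.01 + 86.49 − 222.01)/187.86 = -33.51/187.86 ≈ -0.178378
C = arccos(-0.178378) ≈ 100.275°

C = 100.3°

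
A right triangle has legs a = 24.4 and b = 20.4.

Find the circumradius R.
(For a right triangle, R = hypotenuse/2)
Hypotenuse c = √(a² + b²) = √(595.36 + 416.16) = √1011.52 ≈ 31.8044
R = c/2 ≈ 31.8044/2 ≈ 15.9022

R = 15.9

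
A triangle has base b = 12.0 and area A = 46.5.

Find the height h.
A = ½·b·h  ⇒  h = 2A/b = 2·46.5/12.0 = 93/12.0 ≈ 7.75

h = 7.75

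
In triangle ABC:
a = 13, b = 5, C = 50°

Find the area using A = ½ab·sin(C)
A = ½·a·b·sin(C) = ½·13·5·sin(50°)
sin(50°) ≈ 0.766044
A ≈ ½·65·0.766044 = 32.5·0.766044 ≈ 24.8964

Area = 24.9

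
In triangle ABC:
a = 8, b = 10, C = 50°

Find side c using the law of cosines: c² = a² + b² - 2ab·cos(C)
c² = 8² + 10² − 2·8·10·cos(50°)
cos(50°) ≈ 0.642788
c² ≈ 64 + 100 − 160·(0.642788) ≈ 164 − 102.846 ≈ 61.154
c ≈ √61.154 ≈ 7.8201

c = 7.82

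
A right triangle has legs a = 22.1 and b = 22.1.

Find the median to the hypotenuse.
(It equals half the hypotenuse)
Hypotenuse c = √(a² + b²) = √(488.41 + 488.41) = √976.82 ≈ 31.2541
Median to hypotenuse = c/2 ≈ 31.2541/2 ≈ 15.6271

Median = 15.63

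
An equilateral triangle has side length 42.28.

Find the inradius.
r = Area/s with s the semi-perimeter.
Area = (√3/4)·42.28² = (√3/4)·1787.5984 ≈ 0.433013·1787.5984 ≈ 774.053
s = 3·42.28/2 = 63.42
r ≈ 774.053/63.42 ≈ 12.2052
(Equivalently r = side/(2√3) = 42.28/3.4641 ≈ 12.2052.)

r = 12.21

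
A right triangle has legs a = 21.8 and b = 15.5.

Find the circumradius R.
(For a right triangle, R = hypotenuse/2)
Hypotenuse c = √(a² + b²) = √(475.24 + 240.25) = √715.49 ≈ 26.7486
R = c/2 ≈ 26.7486/2 ≈ 13.3743

R = 13.37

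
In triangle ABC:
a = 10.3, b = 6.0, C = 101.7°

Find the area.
Two sides and the included angle (SAS): A = ½·a·b·sin(C) = ½·10.3·6.0·sin(101.7°)
sin(101.7°) ≈ 0.979223
A ≈ ½·61.8·0.979223 = 30.9·0.979223 ≈ 30.258

Area = 30.26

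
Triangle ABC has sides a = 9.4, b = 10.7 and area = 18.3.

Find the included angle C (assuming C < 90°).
Area = ½·a·b·sin(C)  ⇒  sin(C) = 2·Area/(a·b) = 2·18.3/(9.4·10.7) = 36.6/100.58 ≈ 0.363889
C = arcsin(0.363889) ≈ 21.3393° (taking the acute solution since C < 90°)

C = 21.34°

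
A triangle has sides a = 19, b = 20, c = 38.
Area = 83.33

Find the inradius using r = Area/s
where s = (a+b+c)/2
s = (19 + 20 + 38)/2 = 77/2 = 38.5
r = Area/s = 83.33/38.5 ≈ 2.16442

r = 2.164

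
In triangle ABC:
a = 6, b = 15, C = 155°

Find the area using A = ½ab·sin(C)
A = ½·a·b·sin(C) = ½·6·15·sin(155°)
sin(155°) ≈ 0.422618
A ≈ ½·90·0.422618 = 45·0.422618 ≈ 19.0178

Area = 19.02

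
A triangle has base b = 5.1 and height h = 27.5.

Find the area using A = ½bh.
A = ½·b·h = ½·5.1·27.5 = ½·140.25 = 70.125

Area = 70.125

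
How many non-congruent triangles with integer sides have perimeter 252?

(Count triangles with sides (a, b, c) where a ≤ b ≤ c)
Let a ≤ b ≤ c with a + b + c = 252. The only binding inequality is a + b > c, i.e. 252 − c > c, so c < 252/2; and c ≥ 252/3 since c is the largest side.
So 84 ≤ c ≤ 125. For each c, b runs from ⌈(252 − c)/2⌉ up to c (then a = 252 − b − c satisfies 1 ≤ a ≤ b automatically), giving c − ⌈(252 − c)/2⌉ + 1 choices.
Summing over c: 1 + 2 + 4 + 5 + … + 61 + 62  (42 terms, c = 84, …, 125) = 1323
Check (closed form: nearest integer to p²/48 for even p, (p+3)²/48 for odd p): 252²/48 = 63504/48 ≈ 1323.00 → 1323

1323 triangles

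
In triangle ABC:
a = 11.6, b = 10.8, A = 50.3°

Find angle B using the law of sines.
a/sin(A) = b/sin(B)  ⇒  sin(B) = b·sin(A)/a = 10.8·sin(50.3°)/11.6
sin(50.3°) ≈ 0.7694
sin(B) ≈ 10.8·0.7694/11.6 ≈ 8.30952/11.6 ≈ 0.716338
B = arcsin(0.716338) ≈ 45.7529°
(Since b ≤ a we need B ≤ A, so the obtuse alternative 180° − 45.7529° ≈ 134.247° is rejected.)

B = 45.75°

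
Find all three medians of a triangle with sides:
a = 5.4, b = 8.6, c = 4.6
Median formula: m_a = ½√(2b² + 2c² − a²) (and cyclically). a² = 29.16, b² = 73.96, c² = 21.16.
m_a = ½√(2·73.96 + 2·21.16 − 29.16) = ½√161.08 ≈ ½·12.6917 ≈ 6.34586
m_b = ½√(2·29.16 + 2·21.16 − 73.96) = ½√26.68 ≈ ½·5.16527 ≈ 2.58263
m_c = ½√(2·29.16 + 2·73.96 − 21.16) = ½√185.08 ≈ ½·13.6044 ≈ 6.80221

m_a = 6.346, m_b = 2.583, m_c = 6.802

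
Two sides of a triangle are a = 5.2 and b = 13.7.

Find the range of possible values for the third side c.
Triangle inequality: |a − b| < c < a + b
|a − b| = |5.2 − 13.7| = 8.5
a + b = 5.2 + 13.7 = 18.9

8.5 < c < 18.9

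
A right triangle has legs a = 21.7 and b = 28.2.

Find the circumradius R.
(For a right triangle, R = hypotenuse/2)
Hypotenuse c = √(a² + b²) = √(470.89 + 795.24) = √1266.13 ≈ 35.5827
R = c/2 ≈ 35.5827/2 ≈ 17.7914

R = 17.79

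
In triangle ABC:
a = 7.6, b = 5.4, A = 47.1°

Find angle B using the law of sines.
a/sin(A) = b/sin(B)  ⇒  sin(B) = b·sin(A)/a = 5.4·sin(47.1°)/7.6
sin(47.1°) ≈ 0.732543
sin(B) ≈ 5.4·0.732543/7.6 ≈ 3.95573/7.6 ≈ 0.520491
B = arcsin(0.520491) ≈ 31.3652°
(Since b ≤ a we need B ≤ A, so the obtuse alternative 180° − 31.3652° ≈ 148.635° is rejected.)

B = 31.37°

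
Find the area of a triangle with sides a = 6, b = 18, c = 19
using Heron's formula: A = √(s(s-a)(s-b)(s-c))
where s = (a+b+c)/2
s = (6 + 18 + 19)/2 = 43/2 = 21.5
s − a = 15.5, s − b = 3.5, s − c = 2.5
s(s−a)(s−b)(s−c) = 21.5·15.5·3.5·2.5 = 2915.9375
Area = √2915.9375 ≈ 53.9994

s = 21.5, Area = 54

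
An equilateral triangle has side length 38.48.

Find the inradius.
r = Area/s with s the semi-perimeter.
Area = (√3/4)·38.48² = (√3/4)·1480.7104 ≈ 0.433013·1480.7104 ≈ 641.166
s = 3·38.48/2 = 57.72
r ≈ 641.166/57.72 ≈ 11.1082
(Equivalently r = side/(2√3) = 38.48/3.4641 ≈ 11.1082.)

r = 11.11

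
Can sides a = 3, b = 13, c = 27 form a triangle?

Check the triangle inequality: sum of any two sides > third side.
a + b vs c: 3 + 13 = 16 ≤ 27  ✗
a + c vs b: 3 + 27 = 30 > 13  ✓
b + c vs a: 13 + 27 = 40 > 3  ✓

No: 3 + 13 = 16 is not > 27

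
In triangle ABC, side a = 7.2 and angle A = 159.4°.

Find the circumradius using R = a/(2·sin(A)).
R = a/(2·sin(A)) = 7.2/(2·sin(159.4°))
sin(159.4°) ≈ 0.351842
R ≈ 7.2/(2·0.351842) = 7.2/0.703683 ≈ 10.2319

R = 10.23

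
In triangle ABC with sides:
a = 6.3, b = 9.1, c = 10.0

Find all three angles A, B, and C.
Law of cosines for each angle (a² = 39.69, b² = 82.81, c² = 100):
cos(A) = (b² + c² − a²)/(2bc) = (82.81 + 100 − 39.69)/(2·9.1·10.0) = 143.12/182 ≈ 0.786374  ⇒  A ≈ 38.1521°
cos(B) = (a² + c² − b²)/(2ac) = (39.69 + 100 − 82.81)/(2·6.3·10.0) = 56.88/126 ≈ 0.451429  ⇒  B ≈ 63.1646°
cos(C) = (a² + b² − c²)/(2ab) = (39.69 + 82.81 − 100)/(2·6.3·9.1) = 22.5/114.66 ≈ 0.196232  ⇒  C ≈ 78.6833°
Check: A + B + C ≈ 180°

A = 38.15°, B = 63.16°, C = 78.68°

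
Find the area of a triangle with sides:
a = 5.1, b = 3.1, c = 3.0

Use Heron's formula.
s = (5.1 + 3.1 + 3.0)/2 = 11.2/2 = 5.6
s − a = 0.5, s − b = 2.5, s − c = 2.6
s(s−a)(s−b)(s−c) = 5.6·0.5·2.5·2.6 ≈ 18.2
Area = √18.2 ≈ 4.26615

Area = 4.266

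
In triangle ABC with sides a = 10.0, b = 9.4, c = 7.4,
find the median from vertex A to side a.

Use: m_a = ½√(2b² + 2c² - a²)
m_a = ½√(2·9.4² + 2·7.4² − 10.0²) = ½√(2·88.36 + 2·54.76 − 100) = ½√(176.72 + 109.52 − 100) = ½√186.24
√186.24 ≈ 13.647, so m_a ≈ 6.82349

m_a = 6.823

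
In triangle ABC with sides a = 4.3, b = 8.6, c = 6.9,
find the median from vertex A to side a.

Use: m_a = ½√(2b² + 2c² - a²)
m_a = ½√(2·8.6² + 2·6.9² − 4.3²) = ½√(2·73.96 + 2·47.61 − 18.49) = ½√(147.92 + 95.22 − 18.49) = ½√224.65
√224.65 ≈ 14.9883, so m_a ≈ 7.49416

m_a = 7.494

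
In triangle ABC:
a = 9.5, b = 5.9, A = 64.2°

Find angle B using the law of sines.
a/sin(A) = b/sin(B)  ⇒  sin(B) = b·sin(A)/a = 5.9·sin(64.2°)/9.5
sin(64.2°) ≈ 0.900319
sin(B) ≈ 5.9·0.900319/9.5 ≈ 5.31188/9.5 ≈ 0.559145
B = arcsin(0.559145) ≈ 33.9967°
(Since b ≤ a we need B ≤ A, so the obtuse alternative 180° − 33.9967° ≈ 146.003° is rejected.)

B = 34°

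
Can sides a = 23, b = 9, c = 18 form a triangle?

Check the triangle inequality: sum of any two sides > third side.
a + b vs c: 23 + 9 = 32 > 18  ✓
a + c vs b: 23 + 18 = 41 > 9  ✓
b + c vs a: 9 + 18 = 27 > 23  ✓

Yes, triangle inequality satisfied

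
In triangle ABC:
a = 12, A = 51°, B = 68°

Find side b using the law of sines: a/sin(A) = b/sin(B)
a/sin(A) = b/sin(B)  ⇒  b = a·sin(B)/sin(A) = 12·sin(68°)/sin(51°)
sin(68°) ≈ 0.927184, sin(51°) ≈ 0.777146
b ≈ 12·0.927184/0.777146 ≈ 11.1262/0.777146 ≈ 14.3168

b = 14.32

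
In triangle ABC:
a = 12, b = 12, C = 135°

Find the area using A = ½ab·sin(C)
A = ½·a·b·sin(C) = ½·12·12·sin(135°)
sin(135°) ≈ 0.707107
A ≈ ½·144·0.707107 = 72·0.707107 ≈ 50.9117

Area = 50.91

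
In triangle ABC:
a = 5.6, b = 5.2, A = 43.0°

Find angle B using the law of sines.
a/sin(A) = b/sin(B)  ⇒  sin(B) = b·sin(A)/a = 5.2·sin(43.0°)/5.6
sin(43.0°) ≈ 0.681998
sin(B) ≈ 5.2·0.681998/5.6 ≈ 3.54639/5.6 ≈ 0.633284
B = arcsin(0.633284) ≈ 39.2928°
(Since b ≤ a we need B ≤ A, so the obtuse alternative 180° − 39.2928° ≈ 140.707° is rejected.)

B = 39.29°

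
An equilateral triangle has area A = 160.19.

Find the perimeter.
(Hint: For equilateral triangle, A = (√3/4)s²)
A = (√3/4)s²  ⇒  s² = 4A/√3 = 4·160.19/√3 = 640.76/1.73205 ≈ 369.943
s ≈ √369.943 ≈ 19.2339
Perimeter = 3s ≈ 3·19.2339 ≈ 57.7017

Perimeter = 57.7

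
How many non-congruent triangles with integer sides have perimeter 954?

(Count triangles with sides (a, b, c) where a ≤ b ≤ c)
Let a ≤ b ≤ c with a + b + c = 954. The only binding inequality is a + b > c, i.e. 954 − c > c, so c < 954/2; and c ≥ 954/3 since c is the largest side.
So 318 ≤ c ≤ 476. For each c, b runs from ⌈(954 − c)/2⌉ up to c (then a = 954 − b − c satisfies 1 ≤ a ≤ b automatically), giving c − ⌈(954 − c)/2⌉ + 1 choices.
Summing over c: 1 + 2 + 4 + 5 + … + 236 + 238  (159 terms, c = 318, …, 476) = 18961
Check (closed form: nearest integer to p²/48 for even p, (p+3)²/48 for odd p): 954²/48 = 910116/48 ≈ 18960.75 → 18961

18961 triangles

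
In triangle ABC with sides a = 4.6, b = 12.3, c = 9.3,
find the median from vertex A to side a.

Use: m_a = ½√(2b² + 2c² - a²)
m_a = ½√(2·12.3² + 2·9.3² − 4.6²) = ½√(2·151.29 + 2·86.49 − 21.16) = ½√(302.58 + 172.98 − 21.16) = ½√454.4
√454.4 ≈ 21.3167, so m_a ≈ 10.6583

m_a = 10.66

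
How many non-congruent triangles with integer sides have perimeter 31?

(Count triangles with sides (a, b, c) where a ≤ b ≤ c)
Let a ≤ b ≤ c with a + b + c = 31. The only binding inequality is a + b > c, i.e. 31 − c > c, so c < 31/2; and c ≥ 31/3 since c is the largest side.
So 11 ≤ c ≤ 15. For each c, b runs from ⌈(31 − c)/2⌉ up to c (then a = 31 − b − c satisfies 1 ≤ a ≤ b automatically), giving c − ⌈(31 − c)/2⌉ + 1 choices.
Summing over c: 2 + 3 + 5 + 6 + 8 = 24
Check (closed form: nearest integer to p²/48 for even p, (p+3)²/48 for odd p): (31+3)²/48 = 34²/48 = 1156/48 ≈ 24.08 → 24

24 triangles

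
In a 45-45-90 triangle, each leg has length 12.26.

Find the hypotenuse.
In a 45-45-90 triangle the sides are in ratio 1 : 1 : √2, so hypotenuse = leg·√2.
Hypotenuse = 12.26·√2 ≈ 12.26·1.41421 ≈ 17.3383

Hypotenuse = 12.26√2 = 17.34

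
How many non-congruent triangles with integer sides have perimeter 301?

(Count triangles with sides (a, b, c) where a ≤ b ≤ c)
Let a ≤ b ≤ c with a + b + c = 301. The only binding inequality is a + b > c, i.e. 301 − c > c, so c < 301/2; and c ≥ 301/3 since c is the largest side.
So 101 ≤ c ≤ 150. For each c, b runs from ⌈(301 − c)/2⌉ up to c (then a = 301 − b − c satisfies 1 ≤ a ≤ b automatically), giving c − ⌈(301 − c)/2⌉ + 1 choices.
Summing over c: 2 + 3 + 5 + 6 + … + 74 + 75  (50 terms, c = 101, …, 150) = 1925
Check (closed form: nearest integer to p²/48 for even p, (p+3)²/48 for odd p): (301+3)²/48 = 304²/48 = 92416/48 ≈ 1925.33 → 1925

1925 triangles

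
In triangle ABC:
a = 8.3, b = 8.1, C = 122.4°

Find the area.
Two sides and the included angle (SAS): A = ½·a·b·sin(C) = ½·8.3·8.1·sin(122.4°)
sin(122.4°) ≈ 0.844328
A ≈ ½·67.23·0.844328 = 33.615·0.844328 ≈ 28.3821

Area = 28.38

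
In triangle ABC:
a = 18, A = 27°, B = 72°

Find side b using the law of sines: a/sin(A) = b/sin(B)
a/sin(A) = b/sin(B)  ⇒  b = a·sin(B)/sin(A) = 18·sin(72°)/sin(27°)
sin(72°) ≈ 0.951057, sin(27°) ≈ 0.45399
b ≈ 18·0.951057/0.45399 ≈ 17.119/0.45399 ≈ 37.7079

b = 37.71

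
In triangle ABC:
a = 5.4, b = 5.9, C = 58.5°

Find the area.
Two sides and the included angle (SAS): A = ½·a·b·sin(C) = ½·5.4·5.9·sin(58.5°)
sin(58.5°) ≈ 0.85264
A ≈ ½·31.86·0.85264 = 15.93·0.85264 ≈ 13.5826

Area = 13.58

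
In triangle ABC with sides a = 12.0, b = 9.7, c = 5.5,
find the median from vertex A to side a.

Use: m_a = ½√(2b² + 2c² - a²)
m_a = ½√(2·9.7² + 2·5.5² − 12.0²) = ½√(2·94.09 + 2·30.25 − 144) = ½√(188.18 + 60.5 − 144) = ½√104.68
√104.68 ≈ 10.2313, so m_a ≈ 5.11566

m_a = 5.116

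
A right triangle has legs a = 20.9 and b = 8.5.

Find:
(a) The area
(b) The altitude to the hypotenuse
(a) The legs are perpendicular, so Area = ½·a·b = ½·20.9·8.5 = ½·177.65 = 88.825
(b) Hypotenuse c = √(a² + b²) = √(436.81 + 72.25) = √509.06 ≈ 22.5624
    Area = ½·c·h_c  ⇒  h_c = 2·Area/c = 177.65/22.5624 ≈ 7.87373

Area = 88.825, h_c = 7.874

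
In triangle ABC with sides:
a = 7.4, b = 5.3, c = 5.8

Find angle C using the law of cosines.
c² = a² + b² − 2ab·cos(C)  ⇒  cos(C) = (a² + b² − c²)/(2ab)
cos(C) = (7.4² + 5.3² − 5.8²)/(2·7.4·5.3) = (54.76 + 28.09 − 33.64)/78.44 = 49.21/78.44 ≈ 0.627358
C = arccos(0.627358) ≈ 51.1445°

C = 51.14°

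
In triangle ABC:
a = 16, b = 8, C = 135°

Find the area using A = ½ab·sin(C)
A = ½·a·b·sin(C) = ½·16·8·sin(135°)
sin(135°) ≈ 0.707107
A ≈ ½·128·0.707107 = 64·0.707107 ≈ 45.2548

Area = 45.25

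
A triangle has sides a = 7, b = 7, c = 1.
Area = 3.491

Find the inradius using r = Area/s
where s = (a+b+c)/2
s = (7 + 7 + 1)/2 = 15/2 = 7.5
r = Area/s = 3.491/7.5 ≈ 0.465467

r = 0.4655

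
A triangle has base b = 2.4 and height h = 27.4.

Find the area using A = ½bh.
A = ½·b·h = ½·2.4·27.4 = ½·65.76 = 32.88

Area = 32.88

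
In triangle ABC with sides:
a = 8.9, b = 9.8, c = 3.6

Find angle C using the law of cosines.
c² = a² + b² − 2ab·cos(C)  ⇒  cos(C) = (a² + b² − c²)/(2ab)
cos(C) = (8.9² + 9.8² − 3.6²)/(2·8.9·9.8) = (79.21 + 96.04 − 12.96)/174.44 = 162.29/174.44 ≈ 0.930349
C = arccos(0.930349) ≈ 21.5108°

C = 21.51°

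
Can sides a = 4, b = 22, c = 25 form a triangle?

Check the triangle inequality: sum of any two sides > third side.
a + b vs c: 4 + 22 = 26 > 25  ✓
a + c vs b: 4 + 25 = 29 > 22  ✓
b + c vs a: 22 + 25 = 47 > 4  ✓

Yes, triangle inequality satisfied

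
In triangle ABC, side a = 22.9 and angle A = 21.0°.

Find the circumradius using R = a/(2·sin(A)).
R = a/(2·sin(A)) = 22.9/(2·sin(21.0°))
sin(21.0°) ≈ 0.358368
R ≈ 22.9/(2·0.358368) = 22.9/0.716736 ≈ 31.9504

R = 31.95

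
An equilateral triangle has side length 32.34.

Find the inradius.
r = Area/s with s the semi-perimeter.
Area = (√3/4)·32.34² = (√3/4)·1045.8756 ≈ 0.433013·1045.8756 ≈ 452.877
s = 3·32.34/2 = 48.51
r ≈ 452.877/48.51 ≈ 9.33575
(Equivalently r = side/(2√3) = 32.34/3.4641 ≈ 9.33575.)

r = 9.336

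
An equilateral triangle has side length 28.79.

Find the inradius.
r = Area/s with s the semi-perimeter.
Area = (√3/4)·28.79² = (√3/4)·828.8641 ≈ 0.433013·828.8641 ≈ 358.909
s = 3·28.79/2 = 43.185
r ≈ 358.909/43.185 ≈ 8.31096
(Equivalently r = side/(2√3) = 28.79/3.4641 ≈ 8.31096.)

r = 8.311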